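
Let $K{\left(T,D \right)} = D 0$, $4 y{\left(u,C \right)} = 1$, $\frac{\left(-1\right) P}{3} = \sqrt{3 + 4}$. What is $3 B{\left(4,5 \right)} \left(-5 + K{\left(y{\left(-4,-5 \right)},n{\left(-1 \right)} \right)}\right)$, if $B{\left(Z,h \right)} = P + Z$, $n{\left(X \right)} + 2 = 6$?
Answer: $-60 + 45 \sqrt{7} \approx 59.059$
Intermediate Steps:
$P = - 3 \sqrt{7}$ ($P = - 3 \sqrt{3 + 4} = - 3 \sqrt{7} \approx -7.9373$)
$y{\left(u,C \right)} = \frac{1}{4}$ ($y{\left(u,C \right)} = \frac{1}{4} \cdot 1 = \frac{1}{4}$)
$n{\left(X \right)} = 4$ ($n{\left(X \right)} = -2 + 6 = 4$)
$K{\left(T,D \right)} = 0$
$B{\left(Z,h \right)} = Z - 3 \sqrt{7}$ ($B{\left(Z,h \right)} = - 3 \sqrt{7} + Z = Z - 3 \sqrt{7}$)
$3 B{\left(4,5 \right)} \left(-5 + K{\left(y{\left(-4,-5 \right)},n{\left(-1 \right)} \right)}\right) = 3 \left(4 - 3 \sqrt{7}\right) \left(-5 + 0\right) = \left(12 - 9 \sqrt{7}\right) \left(-5\right) = -60 + 45 \sqrt{7}$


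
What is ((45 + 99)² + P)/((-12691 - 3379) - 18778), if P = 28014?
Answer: -8125/5808 ≈ -1.3989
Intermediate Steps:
((45 + 99)² + P)/((-12691 - 3379) - 18778) = ((45 + 99)² + 28014)/((-12691 - 3379) - 18778) = (144² + 28014)/(-16070 - 18778) = (20736 + 28014)/(-34848) = 48750*(-1/34848) = -8125/5808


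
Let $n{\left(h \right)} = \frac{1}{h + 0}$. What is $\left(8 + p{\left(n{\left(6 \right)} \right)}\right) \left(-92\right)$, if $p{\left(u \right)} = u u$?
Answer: $- \frac{6647}{9} \approx -738.56$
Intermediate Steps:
$n{\left(h \right)} = \frac{1}{h}$
$p{\left(u \right)} = u^{2}$
$\left(8 + p{\left(n{\left(6 \right)} \right)}\right) \left(-92\right) = \left(8 + \left(\frac{1}{6}\right)^{2}\right) \left(-92\right) = \left(8 + \frac{1}{36}\right) \left(-92\right) = \frac{289}{36} \left(-92\right) = - \frac{6647}{9}$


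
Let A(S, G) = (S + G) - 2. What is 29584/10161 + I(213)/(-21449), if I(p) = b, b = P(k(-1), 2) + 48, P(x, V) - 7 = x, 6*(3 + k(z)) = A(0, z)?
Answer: 1268047849/435886578 ≈ 2.9091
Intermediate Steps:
A(S, G) = -2 + G + S (A(S, G) = (G + S) - 2 = -2 + G + S)
k(z) = -10/3 + z/6 (k(z) = -3 + (-2 + z + 0)/6 = -3 + (-2 + z)/6 = -3 + (-⅓ + z/6) = -10/3 + z/6)
P(x, V) = 7 + x
b = 103/2 (b = (7 + (-10/3 + (⅙)*(-1))) + 48 = (7 + (-10/3 - ⅙)) + 48 = (7 - 7/2) + 48 = 7/2 + 48 = 103/2 ≈ 51.500)
I(p) = 103/2
29584/10161 + I(213)/(-21449) = 29584/10161 + (103/2)/(-21449) = 29584*(1/10161) + (103/2)*(-1/21449) = 29584/10161 - 103/42898 = 1268047849/435886578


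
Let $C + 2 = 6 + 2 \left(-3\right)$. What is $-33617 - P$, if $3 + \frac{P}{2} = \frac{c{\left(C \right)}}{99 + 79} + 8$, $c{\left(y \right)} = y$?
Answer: $- \frac{2992801}{89} \approx -33627.0$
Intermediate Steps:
$C = -2$ ($C = -2 + \left(6 + 2 \left(-3\right)\right) = -2 + \left(6 - 6\right) = -2 + 0 = -2$)
$P = \frac{888}{89}$ ($P = -6 + 2 \left(- \frac{2}{99 + 79} + 8\right) = -6 + 2 \left(- \frac{2}{178} + 8\right) = -6 + 2 \left(\left(-2\right) \frac{1}{178} + 8\right) = -6 + 2 \left(- \frac{1}{89} + 8\right) = -6 + 2 \cdot \frac{711}{89} = -6 + \frac{1422}{89} = \frac{888}{89} \approx 9.9775$)
$-33617 - P = -33617 - \frac{888}{89} = - \frac{2992801}{89}$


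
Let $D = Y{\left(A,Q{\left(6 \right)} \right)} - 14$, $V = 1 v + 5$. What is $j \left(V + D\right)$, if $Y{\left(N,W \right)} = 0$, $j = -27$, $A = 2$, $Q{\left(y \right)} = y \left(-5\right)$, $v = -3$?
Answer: $324$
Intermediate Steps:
$Q{\left(y \right)} = - 5 y$
$V = 2$ ($V = 1 \left(-3\right) + 5 = -3 + 5 = 2$)
$D = -14$ ($D = 0 - 14 = -14$)
$j \left(V + D\right) = - 27 \left(2 - 14\right) = \left(-27\right) \left(-12\right) = 324$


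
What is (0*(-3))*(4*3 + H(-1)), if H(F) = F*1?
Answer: 0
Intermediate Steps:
H(F) = F
(0*(-3))*(4*3 + H(-1)) = (0*(-3))*(4*3 - 1) = 0*(12 - 1) = 0*11 = 0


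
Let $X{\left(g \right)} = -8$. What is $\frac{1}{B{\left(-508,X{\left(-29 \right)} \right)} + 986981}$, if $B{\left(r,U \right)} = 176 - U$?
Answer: $\frac{1}{987165} \approx 1.013 \cdot 10^{-6}$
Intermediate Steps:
$\frac{1}{B{\left(-508,X{\left(-29 \right)} \right)} + 986981} = \frac{1}{\left(176 - -8\right) + 986981} = \frac{1}{\left(176 + 8\right) + 986981} = \frac{1}{184 + 986981} = \frac{1}{987165}$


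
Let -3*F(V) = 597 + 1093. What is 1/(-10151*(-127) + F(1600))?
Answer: 3/3865841 ≈ 7.7603e-7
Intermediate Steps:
F(V) = -1690/3 (F(V) = -(597 + 1093)/3 = -1/3*1690 = -1690/3)
1/(-10151*(-127) + F(1600)) = 1/(-10151*(-127) - 1690/3) = 1/(1289177 - 1690/3) = 1/(3865841/3) = 3/3865841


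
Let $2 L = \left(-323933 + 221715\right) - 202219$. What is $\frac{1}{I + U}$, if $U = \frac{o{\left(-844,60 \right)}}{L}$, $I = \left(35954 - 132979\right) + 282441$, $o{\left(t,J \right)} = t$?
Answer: $\frac{304437}{56447492480} \approx 5.3933 \cdot 10^{-6}$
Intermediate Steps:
$L = - \frac{304437}{2}$ ($L = \frac{\left(-323933 + 221715\right) - 202219}{2} = \frac{-102218 - 202219}{2} = \frac{1}{2} \left(-304437\right) = - \frac{304437}{2} \approx -1.5222 \cdot 10^{5}$)
$I = 185416$ ($I = -97025 + 282441 = 185416$)
$U = \frac{1688}{304437}$ ($U = - \frac{844}{- \frac{304437}{2}} = \left(-844\right) \left(- \frac{2}{304437}\right) = \frac{1688}{304437} \approx 0.0055447$)
$\frac{1}{I + U} = \frac{1}{185416 + \frac{1688}{304437}} = \frac{1}{\frac{56447492480}{304437}} = \frac{304437}{56447492480}$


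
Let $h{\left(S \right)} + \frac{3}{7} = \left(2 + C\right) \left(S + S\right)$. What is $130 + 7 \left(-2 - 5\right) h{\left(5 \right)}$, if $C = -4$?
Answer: $1131$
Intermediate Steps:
$h{\left(S \right)} = - \frac{3}{7} - 4 S$ ($h{\left(S \right)} = - \frac{3}{7} + \left(2 - 4\right) \left(S + S\right) = - \frac{3}{7} - 2 \cdot 2 S = - \frac{3}{7} - 4 S$)
$130 + 7 \left(-2 - 5\right) h{\left(5 \right)} = 130 + 7 \left(-2 - 5\right) \left(- \frac{3}{7} - 20\right) = 130 + 7 \left(-7\right) \left(- \frac{3}{7} - 20\right) = 130 - -1001 = 130 + 1001 = 1131$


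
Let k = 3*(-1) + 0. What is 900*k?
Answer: -2700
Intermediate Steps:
k = -3 (k = -3 + 0 = -3)
900*k = 900*(-3) = -2700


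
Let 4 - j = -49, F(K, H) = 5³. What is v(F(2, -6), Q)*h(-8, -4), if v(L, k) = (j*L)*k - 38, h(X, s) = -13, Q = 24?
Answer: -2066506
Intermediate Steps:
F(K, H) = 125
j = 53 (j = 4 - 1*(-49) = 4 + 49 = 53)
v(L, k) = -38 + 53*L*k (v(L, k) = (53*L)*k - 38 = 53*L*k - 38 = -38 + 53*L*k)
v(F(2, -6), Q)*h(-8, -4) = (-38 + 53*125*24)*(-13) = (-38 + 159000)*(-13) = 158962*(-13) = -2066506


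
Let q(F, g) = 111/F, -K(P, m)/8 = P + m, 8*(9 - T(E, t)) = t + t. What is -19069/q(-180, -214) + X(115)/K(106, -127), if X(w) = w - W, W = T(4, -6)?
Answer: 384438773/12432 ≈ 30923.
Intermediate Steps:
T(E, t) = 9 - t/4 (T(E, t) = 9 - (t + t)/8 = 9 - t/4)
W = 21/2 (W = 9 - ¼*(-6) = 9 + 3/2 = 21/2 ≈ 10.500)
K(P, m) = -8*P - 8*m (K(P, m) = -8*(P + m) = -8*P - 8*m)
X(w) = -21/2 + w (X(w) = w - 1*21/2 = w - 21/2 = -21/2 + w)
-19069/q(-180, -214) + X(115)/K(106, -127) = -19069/(111/(-180)) + (-21/2 + 115)/(-8*106 - 8*(-127)) = -19069/(111*(-1/180)) + 209/(2*(-848 + 1016)) = -19069/(-37/60) + (209/2)/168 = -19069*(-60/37) + (209/2)*(1/168) = 1144140/37 + 209/336 = 384438773/12432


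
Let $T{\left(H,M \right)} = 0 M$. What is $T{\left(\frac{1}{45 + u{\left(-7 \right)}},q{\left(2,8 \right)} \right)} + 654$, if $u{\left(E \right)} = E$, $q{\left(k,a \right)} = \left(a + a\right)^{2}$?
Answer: $654$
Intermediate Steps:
$q{\left(k,a \right)} = 4 a^{2}$ ($q{\left(k,a \right)} = \left(2 a\right)^{2} = 4 a^{2}$)
$T{\left(H,M \right)} = 0$
$T{\left(\frac{1}{45 + u{\left(-7 \right)}},q{\left(2,8 \right)} \right)} + 654 = 0 + 654 = 654$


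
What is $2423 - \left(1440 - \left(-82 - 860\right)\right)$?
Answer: $41$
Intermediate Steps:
$2423 - \left(1440 - \left(-82 - 860\right)\right) = 2423 - \left(1440 - -942\right) = 2423 - \left(1440 + 942\right) = 2423 - 2382 = 41$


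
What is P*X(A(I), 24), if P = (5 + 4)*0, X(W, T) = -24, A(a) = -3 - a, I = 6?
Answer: 0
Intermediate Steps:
P = 0 (P = 9*0 = 0)
P*X(A(I), 24) = 0*(-24) = 0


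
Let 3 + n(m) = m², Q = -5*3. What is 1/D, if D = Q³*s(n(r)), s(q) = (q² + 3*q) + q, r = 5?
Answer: -1/1930500 ≈ -5.1800e-7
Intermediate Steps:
Q = -15
n(m) = -3 + m²
s(q) = q² + 4*q
D = -1930500 (D = (-15)³*((-3 + 5²)*(4 + (-3 + 5²))) = -3375*(-3 + 25)*(4 + (-3 + 25)) = -74250*(4 + 22) = -74250*26 = -3375*572 = -1930500)
1/D = 1/(-1930500) = -1/1930500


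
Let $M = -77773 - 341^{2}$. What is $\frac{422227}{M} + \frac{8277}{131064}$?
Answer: $- \frac{8955429095}{4238915576} \approx -2.1127$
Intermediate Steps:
$M = -194054$ ($M = -77773 - 116281 = -194054$)
$\frac{422227}{M} + \frac{8277}{131064} = \frac{422227}{-194054} + \frac{8277}{131064} = 422227 \left(- \frac{1}{194054}\right) + 8277 \cdot \frac{1}{131064} = - \frac{422227}{194054} + \frac{2759}{43688} = - \frac{8955429095}{4238915576}$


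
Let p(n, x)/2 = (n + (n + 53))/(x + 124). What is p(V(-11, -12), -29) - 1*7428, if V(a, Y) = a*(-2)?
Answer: -705466/95 ≈ -7426.0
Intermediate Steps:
V(a, Y) = -2*a
p(n, x) = 2*(53 + 2*n)/(124 + x) (p(n, x) = 2*((n + (n + 53))/(x + 124)) = 2*((n + (53 + n))/(124 + x)) = 2*((53 + 2*n)/(124 + x)) = 2*(53 + 2*n)/(124 + x))
p(V(-11, -12), -29) - 1*7428 = 2*(53 + 2*(-2*(-11)))/(124 - 29) - 1*7428 = 2*(53 + 2*22)/95 - 7428 = 2*(1/95)*(53 + 44) - 7428 = 2*(1/95)*97 - 7428 = 194/95 - 7428 = -705466/95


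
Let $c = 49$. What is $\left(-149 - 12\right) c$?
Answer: $-7889$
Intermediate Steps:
$\left(-149 - 12\right) c = \left(-149 - 12\right) 49 = \left(-161\right) 49 = -7889$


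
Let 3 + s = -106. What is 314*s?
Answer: -34226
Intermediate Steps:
s = -109 (s = -3 - 106 = -109)
314*s = 314*(-109) = -34226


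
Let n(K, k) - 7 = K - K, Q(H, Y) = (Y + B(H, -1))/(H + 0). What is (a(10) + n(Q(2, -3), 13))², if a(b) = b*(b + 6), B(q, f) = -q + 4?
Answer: 27889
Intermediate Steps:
B(q, f) = 4 - q
Q(H, Y) = (4 + Y - H)/H (Q(H, Y) = (Y + (4 - H))/(H + 0) = (4 + Y - H)/H)
a(b) = b*(6 + b)
n(K, k) = 7 (n(K, k) = 7 + (K - K) = 7 + 0 = 7)
(a(10) + n(Q(2, -3), 13))² = (10*(6 + 10) + 7)² = (10*16 + 7)² = (160 + 7)² = 167² = 27889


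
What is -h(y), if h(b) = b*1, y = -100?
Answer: 100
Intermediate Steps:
h(b) = b
-h(y) = -1*(-100) = 100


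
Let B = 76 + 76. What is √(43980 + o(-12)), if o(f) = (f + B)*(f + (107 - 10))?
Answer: 2*√13970 ≈ 236.39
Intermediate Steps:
B = 152
o(f) = (97 + f)*(152 + f) (o(f) = (f + 152)*(f + (107 - 10)) = (152 + f)*(f + 97) = (152 + f)*(97 + f) = (97 + f)*(152 + f))
√(43980 + o(-12)) = √(43980 + (14744 + (-12)² + 249*(-12))) = √(43980 + (14744 + 144 - 2988)) = √(43980 + 11900) = √55880 = 2*√13970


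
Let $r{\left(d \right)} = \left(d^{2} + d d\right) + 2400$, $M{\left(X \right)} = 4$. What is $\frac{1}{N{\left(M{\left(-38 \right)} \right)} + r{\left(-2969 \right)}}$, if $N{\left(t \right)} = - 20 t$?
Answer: $\frac{1}{17632242} \approx 5.6714 \cdot 10^{-8}$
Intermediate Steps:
$r{\left(d \right)} = 2400 + 2 d^{2}$ ($r{\left(d \right)} = \left(d^{2} + d^{2}\right) + 2400 = 2 d^{2} + 2400 = 2400 + 2 d^{2}$)
$\frac{1}{N{\left(M{\left(-38 \right)} \right)} + r{\left(-2969 \right)}} = \frac{1}{\left(-20\right) 4 + \left(2400 + 2 \left(-2969\right)^{2}\right)} = \frac{1}{-80 + \left(2400 + 2 \cdot 8814961\right)} = \frac{1}{-80 + \left(2400 + 17629922\right)} = \frac{1}{-80 + 17632322} = \frac{1}{17632242}$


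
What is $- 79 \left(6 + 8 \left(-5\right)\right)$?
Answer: $2686$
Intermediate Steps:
$- 79 \left(6 + 8 \left(-5\right)\right) = - 79 \left(6 - 40\right) = \left(-79\right) \left(-34\right) = 2686$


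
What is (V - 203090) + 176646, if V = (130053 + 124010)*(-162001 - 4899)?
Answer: -42403141144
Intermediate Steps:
V = -42403114700 (V = 254063*(-166900) = -42403114700)
(V - 203090) + 176646 = (-42403114700 - 203090) + 176646 = -42403317790 + 176646 = -42403141144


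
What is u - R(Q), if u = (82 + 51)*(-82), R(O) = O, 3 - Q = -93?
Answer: -11002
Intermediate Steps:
Q = 96 (Q = 3 - 1*(-93) = 3 + 93 = 96)
u = -10906 (u = 133*(-82) = -10906)
u - R(Q) = -10906 - 1*96 = -10906 - 96 = -11002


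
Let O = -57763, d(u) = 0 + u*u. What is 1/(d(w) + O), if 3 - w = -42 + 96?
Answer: -1/55162 ≈ -1.8128e-5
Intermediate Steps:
w = -51 (w = 3 - (-42 + 96) = 3 - 1*54 = 3 - 54 = -51)
d(u) = u² (d(u) = 0 + u² = u²)
1/(d(w) + O) = 1/((-51)² - 57763) = 1/(2601 - 57763) = 1/(-55162) = -1/55162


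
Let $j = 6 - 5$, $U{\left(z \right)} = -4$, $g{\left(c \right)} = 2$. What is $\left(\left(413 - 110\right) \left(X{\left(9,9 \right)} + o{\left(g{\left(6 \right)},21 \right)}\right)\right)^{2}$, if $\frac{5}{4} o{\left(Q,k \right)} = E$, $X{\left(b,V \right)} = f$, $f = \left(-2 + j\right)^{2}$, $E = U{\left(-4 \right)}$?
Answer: $\frac{11108889}{25} \approx 4.4436 \cdot 10^{5}$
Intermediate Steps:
$j = 1$ ($j = 6 - 5 = 1$)
$E = -4$
$f = 1$ ($f = \left(-2 + 1\right)^{2} = \left(-1\right)^{2} = 1$)
$X{\left(b,V \right)} = 1$
$o{\left(Q,k \right)} = - \frac{16}{5}$ ($o{\left(Q,k \right)} = \frac{4}{5} \left(-4\right) = - \frac{16}{5}$)
$\left(\left(413 - 110\right) \left(X{\left(9,9 \right)} + o{\left(g{\left(6 \right)},21 \right)}\right)\right)^{2} = \left(\left(413 - 110\right) \left(1 - \frac{16}{5}\right)\right)^{2} = \left(303 \left(- \frac{11}{5}\right)\right)^{2} = \left(- \frac{3333}{5}\right)^{2} = \frac{11108889}{25}$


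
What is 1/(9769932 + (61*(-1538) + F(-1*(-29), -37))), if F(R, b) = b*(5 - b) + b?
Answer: 1/9674523 ≈ 1.0336e-7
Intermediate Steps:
F(R, b) = b + b*(5 - b)
1/(9769932 + (61*(-1538) + F(-1*(-29), -37))) = 1/(9769932 + (61*(-1538) - 37*(6 - 1*(-37)))) = 1/(9769932 + (-93818 - 37*(6 + 37))) = 1/(9769932 + (-93818 - 37*43)) = 1/(9769932 + (-93818 - 1591)) = 1/(9769932 - 95409) = 1/9674523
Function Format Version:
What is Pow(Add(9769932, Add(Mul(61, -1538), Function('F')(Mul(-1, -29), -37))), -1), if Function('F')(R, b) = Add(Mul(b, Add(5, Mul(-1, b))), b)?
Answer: Rational(1, 9674523) ≈ 1.0336e-7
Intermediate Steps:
Function('F')(R, b) = Add(b, Mul(b, Add(5, Mul(-1, b))))
Pow(Add(9769932, Add(Mul(61, -1538), Function('F')(Mul(-1, -29), -37))), -1) = Pow(Add(9769932, Add(Mul(61, -1538), Mul(-37, Add(6, Mul(-1, -37))))), -1) = Pow(Add(9769932, Add(-93818, Mul(-37, Add(6, 37)))), -1) = Pow(Add(9769932, Add(-93818, Mul(-37, 43))), -1) = Pow(Add(9769932, Add(-93818, -1591)), -1) = Pow(Add(9769932, -95409), -1) = Pow(9674523, -1) = Rational(1, 9674523)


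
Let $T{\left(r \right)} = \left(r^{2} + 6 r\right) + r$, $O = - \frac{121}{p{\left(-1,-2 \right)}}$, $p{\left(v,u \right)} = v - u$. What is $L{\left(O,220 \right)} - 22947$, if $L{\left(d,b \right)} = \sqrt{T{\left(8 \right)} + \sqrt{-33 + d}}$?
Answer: $-22947 + \sqrt{120 + i \sqrt{154}} \approx -22936.0 + 0.56567 i$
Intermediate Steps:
$O = -121$ ($O = - \frac{121}{-1 - -2} = - \frac{121}{-1 + 2} = - \frac{121}{1} = \left(-121\right) 1 = -121$)
$T{\left(r \right)} = r^{2} + 7 r$
$L{\left(d,b \right)} = \sqrt{120 + \sqrt{-33 + d}}$ ($L{\left(d,b \right)} = \sqrt{8 \left(7 + 8\right) + \sqrt{-33 + d}} = \sqrt{8 \cdot 15 + \sqrt{-33 + d}} = \sqrt{120 + \sqrt{-33 + d}}$)
$L{\left(O,220 \right)} - 22947 = \sqrt{120 + \sqrt{-33 - 121}} - 22947 = \sqrt{120 + \sqrt{-154}} - 22947 = \sqrt{120 + i \sqrt{154}} - 22947 = -22947 + \sqrt{120 + i \sqrt{154}}$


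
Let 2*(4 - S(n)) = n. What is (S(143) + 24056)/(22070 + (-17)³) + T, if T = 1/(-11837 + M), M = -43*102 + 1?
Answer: 194562145/139160427 ≈ 1.3981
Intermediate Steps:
M = -4385 (M = -4386 + 1 = -4385)
S(n) = 4 - n/2
T = -1/16222 (T = 1/(-11837 - 4385) = 1/(-16222) = -1/16222 ≈ -6.1645e-5)
(S(143) + 24056)/(22070 + (-17)³) + T = ((4 - ½*143) + 24056)/(22070 + (-17)³) - 1/16222 = ((4 - 143/2) + 24056)/(22070 - 4913) - 1/16222 = (-135/2 + 24056)/17157 - 1/16222 = (47977/2)*(1/17157) - 1/16222 = 47977/34314 - 1/16222 = 194562145/139160427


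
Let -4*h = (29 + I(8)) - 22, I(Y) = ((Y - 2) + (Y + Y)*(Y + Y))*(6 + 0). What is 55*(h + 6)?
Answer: -85525/4 ≈ -21381.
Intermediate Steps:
I(Y) = -12 + 6*Y + 24*Y² (I(Y) = ((-2 + Y) + (2*Y)*(2*Y))*6 = ((-2 + Y) + 4*Y²)*6 = (-2 + Y + 4*Y²)*6 = -12 + 6*Y + 24*Y²)
h = -1579/4 (h = -((29 + (-12 + 6*8 + 24*8²)) - 22)/4 = -((29 + (-12 + 48 + 24*64)) - 22)/4 = -((29 + (-12 + 48 + 1536)) - 22)/4 = -((29 + 1572) - 22)/4 = -(1601 - 22)/4 = -¼*1579 = -1579/4 ≈ -394.75)
55*(h + 6) = 55*(-1579/4 + 6) = 55*(-1555/4) = -85525/4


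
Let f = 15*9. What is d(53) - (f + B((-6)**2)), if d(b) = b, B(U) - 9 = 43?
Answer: -134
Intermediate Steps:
B(U) = 52 (B(U) = 9 + 43 = 52)
f = 135
d(53) - (f + B((-6)**2)) = 53 - (135 + 52) = 53 - 1*187 = 53 - 187 = -134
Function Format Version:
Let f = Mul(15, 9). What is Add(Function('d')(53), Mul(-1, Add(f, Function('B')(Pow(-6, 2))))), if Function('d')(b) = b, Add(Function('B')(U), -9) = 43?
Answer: -134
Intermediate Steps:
Function('B')(U) = 52 (Function('B')(U) = Add(9, 43) = 52)
f = 135
Add(Function('d')(53), Mul(-1, Add(f, Function('B')(Pow(-6, 2))))) = Add(53, Mul(-1, Add(135, 52))) = Add(53, Mul(-1, 187)) = Add(53, -187) = -134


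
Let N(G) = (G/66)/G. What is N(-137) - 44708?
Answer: -2950727/66 ≈ -44708.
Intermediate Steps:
N(G) = 1/66 (N(G) = (G*(1/66))/G = (G/66)/G = 1/66)
N(-137) - 44708 = 1/66 - 44708 = -2950727/66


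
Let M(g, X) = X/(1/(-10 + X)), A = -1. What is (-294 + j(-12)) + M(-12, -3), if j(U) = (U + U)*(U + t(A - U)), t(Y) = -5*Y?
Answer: 1353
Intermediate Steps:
j(U) = 2*U*(5 + 6*U) (j(U) = (U + U)*(U - 5*(-1 - U)) = (2*U)*(U + (5 + 5*U)) = (2*U)*(5 + 6*U) = 2*U*(5 + 6*U))
M(g, X) = X*(-10 + X)
(-294 + j(-12)) + M(-12, -3) = (-294 + 2*(-12)*(5 + 6*(-12))) - 3*(-10 - 3) = (-294 + 2*(-12)*(5 - 72)) - 3*(-13) = (-294 + 2*(-12)*(-67)) + 39 = (-294 + 1608) + 39 = 1314 + 39 = 1353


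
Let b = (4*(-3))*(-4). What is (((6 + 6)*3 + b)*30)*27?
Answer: 68040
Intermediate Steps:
b = 48 (b = -12*(-4) = 48)
(((6 + 6)*3 + b)*30)*27 = (((6 + 6)*3 + 48)*30)*27 = ((12*3 + 48)*30)*27 = ((36 + 48)*30)*27 = (84*30)*27 = 2520*27 = 68040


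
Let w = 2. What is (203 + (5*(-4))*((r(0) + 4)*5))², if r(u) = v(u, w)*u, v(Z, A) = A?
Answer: 38809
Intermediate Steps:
r(u) = 2*u
(203 + (5*(-4))*((r(0) + 4)*5))² = (203 + (5*(-4))*((2*0 + 4)*5))² = (203 - 20*(0 + 4)*5)² = (203 - 80*5)² = (203 - 20*20)² = (203 - 400)² = (-197)² = 38809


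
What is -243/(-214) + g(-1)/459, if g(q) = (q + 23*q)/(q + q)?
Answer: 38035/32742 ≈ 1.1617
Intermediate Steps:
g(q) = 12 (g(q) = (24*q)/((2*q)) = (24*q)*(1/(2*q)) = 12)
-243/(-214) + g(-1)/459 = -243/(-214) + 12/459 = -243*(-1/214) + 12*(1/459) = 243/214 + 4/153 = 38035/32742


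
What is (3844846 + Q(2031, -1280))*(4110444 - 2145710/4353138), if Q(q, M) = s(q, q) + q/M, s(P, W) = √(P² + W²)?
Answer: 44030119380999476200069/2786008320 + 6056891469629737*√2/725523 ≈ 1.5816e+13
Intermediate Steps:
Q(q, M) = q/M + √2*√(q²) (Q(q, M) = √(q² + q²) + q/M = √(2*q²) + q/M = √2*√(q²) + q/M = q/M + √2*√(q²))
(3844846 + Q(2031, -1280))*(4110444 - 2145710/4353138) = (3844846 + (2031/(-1280) + √2*√(2031²)))*(4110444 - 2145710/4353138) = (3844846 + (2031*(-1/1280) + √2*√4124961))*(4110444 - 2145710*1/4353138) = (3844846 + (-2031/1280 + √2*2031))*(4110444 - 1072855/2176569) = (3844846 + (-2031/1280 + 2031*√2))*(8946663913781/2176569) = (4921400849/1280 + 2031*√2)*(8946663913781/2176569) = 44030119380999476200069/2786008320 + 6056891469629737*√2/725523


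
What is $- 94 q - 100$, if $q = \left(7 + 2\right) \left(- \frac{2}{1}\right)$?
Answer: $1592$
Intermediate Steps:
$q = -18$ ($q = 9 \left(\left(-2\right) 1\right) = 9 \left(-2\right) = -18$)
$- 94 q - 100 = \left(-94\right) \left(-18\right) - 100 = 1692 - 100 = 1592$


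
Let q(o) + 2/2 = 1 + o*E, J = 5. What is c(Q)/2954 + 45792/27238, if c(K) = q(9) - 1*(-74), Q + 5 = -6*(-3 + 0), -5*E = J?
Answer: 68520019/40230526 ≈ 1.7032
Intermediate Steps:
E = -1 (E = -⅕*5 = -1)
q(o) = -o (q(o) = -1 + (1 + o*(-1)) = -1 + (1 - o) = -o)
Q = 13 (Q = -5 - 6*(-3 + 0) = -5 - 6*(-3) = -5 + 18 = 13)
c(K) = 65 (c(K) = -1*9 - 1*(-74) = -9 + 74 = 65)
c(Q)/2954 + 45792/27238 = 65/2954 + 45792/27238 = 65*(1/2954) + 45792*(1/27238) = 65/2954 + 22896/13619 = 68520019/40230526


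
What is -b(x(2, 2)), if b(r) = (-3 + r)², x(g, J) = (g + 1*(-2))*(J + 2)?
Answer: -9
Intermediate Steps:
x(g, J) = (-2 + g)*(2 + J) (x(g, J) = (g - 2)*(2 + J) = (-2 + g)*(2 + J))
-b(x(2, 2)) = -(-3 + (-4 - 2*2 + 2*2 + 2*2))² = -(-3 + (-4 - 4 + 4 + 4))² = -(-3 + 0)² = -1*(-3)² = -1*9 = -9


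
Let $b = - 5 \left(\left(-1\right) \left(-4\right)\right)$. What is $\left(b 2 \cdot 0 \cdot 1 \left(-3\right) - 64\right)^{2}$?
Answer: $4096$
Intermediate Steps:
$b = -20$ ($b = \left(-5\right) 4 = -20$)
$\left(b 2 \cdot 0 \cdot 1 \left(-3\right) - 64\right)^{2} = \left(\left(-20\right) 2 \cdot 0 \cdot 1 \left(-3\right) - 64\right)^{2} = \left(- 40 \cdot 0 \left(-3\right) - 64\right)^{2} = \left(\left(-40\right) 0 - 64\right)^{2} = \left(0 - 64\right)^{2} = \left(-64\right)^{2} = 4096$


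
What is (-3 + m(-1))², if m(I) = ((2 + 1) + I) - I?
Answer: 0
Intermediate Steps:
m(I) = 3 (m(I) = (3 + I) - I = 3)
(-3 + m(-1))² = (-3 + 3)² = 0² = 0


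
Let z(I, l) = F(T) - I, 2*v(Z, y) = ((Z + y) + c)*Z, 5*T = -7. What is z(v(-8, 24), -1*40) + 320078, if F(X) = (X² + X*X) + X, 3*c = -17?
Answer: 24009139/75 ≈ 3.2012e+5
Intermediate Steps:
c = -17/3 (c = (⅓)*(-17) = -17/3 ≈ -5.6667)
T = -7/5 (T = (⅕)*(-7) = -7/5 ≈ -1.4000)
F(X) = X + 2*X² (F(X) = (X² + X²) + X = 2*X² + X = X + 2*X²)
v(Z, y) = Z*(-17/3 + Z + y)/2 (v(Z, y) = (((Z + y) - 17/3)*Z)/2 = ((-17/3 + Z + y)*Z)/2 = (Z*(-17/3 + Z + y))/2 = Z*(-17/3 + Z + y)/2)
z(I, l) = 63/25 - I (z(I, l) = -7*(1 + 2*(-7/5))/5 - I = -7*(1 - 14/5)/5 - I = -7/5*(-9/5) - I = 63/25 - I)
z(v(-8, 24), -1*40) + 320078 = (63/25 - (-8)*(-17 + 3*(-8) + 3*24)/6) + 320078 = (63/25 - (-8)*(-17 - 24 + 72)/6) + 320078 = (63/25 - (-8)*31/6) + 320078 = (63/25 - 1*(-124/3)) + 320078 = (63/25 + 124/3) + 320078 = 3289/75 + 320078 = 24009139/75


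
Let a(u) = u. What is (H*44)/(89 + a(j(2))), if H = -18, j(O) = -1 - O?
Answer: -396/43 ≈ -9.2093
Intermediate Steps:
(H*44)/(89 + a(j(2))) = (-18*44)/(89 + (-1 - 1*2)) = -792/(89 + (-1 - 2)) = -792/(89 - 3) = -792/86 = -792*1/86 = -396/43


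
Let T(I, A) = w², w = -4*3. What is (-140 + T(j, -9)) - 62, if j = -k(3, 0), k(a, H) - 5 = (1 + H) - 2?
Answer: -58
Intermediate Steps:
k(a, H) = 4 + H (k(a, H) = 5 + ((1 + H) - 2) = 5 + (-1 + H) = 4 + H)
w = -12
j = -4 (j = -(4 + 0) = -1*4 = -4)
T(I, A) = 144 (T(I, A) = (-12)² = 144)
(-140 + T(j, -9)) - 62 = (-140 + 144) - 62 = 4 - 62 = -58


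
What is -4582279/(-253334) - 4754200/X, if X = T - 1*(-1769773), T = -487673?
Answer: 46705394031/3247995214 ≈ 14.380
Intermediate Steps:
X = 1282100 (X = -487673 - 1*(-1769773) = -487673 + 1769773 = 1282100)
-4582279/(-253334) - 4754200/X = -4582279/(-253334) - 4754200/1282100 = -4582279*(-1/253334) - 4754200*1/1282100 = 4582279/253334 - 47542/12821 = 46705394031/3247995214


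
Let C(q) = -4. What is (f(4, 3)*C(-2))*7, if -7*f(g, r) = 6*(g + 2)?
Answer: 144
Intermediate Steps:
f(g, r) = -12/7 - 6*g/7 (f(g, r) = -6*(g + 2)/7 = -6*(2 + g)/7 = -(12 + 6*g)/7 = -12/7 - 6*g/7)
(f(4, 3)*C(-2))*7 = ((-12/7 - 6/7*4)*(-4))*7 = ((-12/7 - 24/7)*(-4))*7 = -36/7*(-4)*7 = (144/7)*7 = 144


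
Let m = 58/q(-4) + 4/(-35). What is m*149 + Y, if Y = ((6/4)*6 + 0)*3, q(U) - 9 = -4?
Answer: 60843/35 ≈ 1738.4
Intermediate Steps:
q(U) = 5 (q(U) = 9 - 4 = 5)
Y = 27 (Y = ((6*(¼))*6 + 0)*3 = ((3/2)*6 + 0)*3 = (9 + 0)*3 = 9*3 = 27)
m = 402/35 (m = 58/5 + 4/(-35) = 58*(⅕) + 4*(-1/35) = 58/5 - 4/35 = 402/35 ≈ 11.486)
m*149 + Y = (402/35)*149 + 27 = 59898/35 + 27 = 60843/35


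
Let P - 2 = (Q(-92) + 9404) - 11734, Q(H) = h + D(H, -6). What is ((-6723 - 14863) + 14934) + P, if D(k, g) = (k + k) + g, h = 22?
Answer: -9148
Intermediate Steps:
D(k, g) = g + 2*k (D(k, g) = 2*k + g = g + 2*k)
Q(H) = 16 + 2*H (Q(H) = 22 + (-6 + 2*H) = 16 + 2*H)
P = -2496 (P = 2 + (((16 + 2*(-92)) + 9404) - 11734) = 2 + (((16 - 184) + 9404) - 11734) = 2 + ((-168 + 9404) - 11734) = 2 + (9236 - 11734) = 2 - 2498 = -2496)
((-6723 - 14863) + 14934) + P = ((-6723 - 14863) + 14934) - 2496 = (-21586 + 14934) - 2496 = -6652 - 2496 = -9148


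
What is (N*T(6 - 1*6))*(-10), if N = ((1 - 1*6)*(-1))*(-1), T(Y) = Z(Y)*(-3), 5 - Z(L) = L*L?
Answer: -750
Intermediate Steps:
Z(L) = 5 - L**2 (Z(L) = 5 - L*L = 5 - L**2)
T(Y) = -15 + 3*Y**2 (T(Y) = (5 - Y**2)*(-3) = -15 + 3*Y**2)
N = -5 (N = ((1 - 6)*(-1))*(-1) = -5*(-1)*(-1) = 5*(-1) = -5)
(N*T(6 - 1*6))*(-10) = -5*(-15 + 3*(6 - 1*6)**2)*(-10) = -5*(-15 + 3*(6 - 6)**2)*(-10) = -5*(-15 + 3*0**2)*(-10) = -5*(-15 + 3*0)*(-10) = -5*(-15 + 0)*(-10) = -5*(-15)*(-10) = 75*(-10) = -750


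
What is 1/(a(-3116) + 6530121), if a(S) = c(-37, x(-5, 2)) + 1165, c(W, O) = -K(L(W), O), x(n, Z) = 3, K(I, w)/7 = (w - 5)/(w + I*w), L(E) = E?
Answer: 54/352689437 ≈ 1.5311e-7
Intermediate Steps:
K(I, w) = 7*(-5 + w)/(w + I*w) (K(I, w) = 7*((w - 5)/(w + I*w)) = 7*((-5 + w)/(w + I*w)) = 7*(-5 + w)/(w + I*w))
c(W, O) = -7*(-5 + O)/(O*(1 + W))
a(S) = 62903/54 (a(S) = 7*(5 - 1*3)/(3*(1 - 37)) + 1165 = 7*(⅓)*(5 - 3)/(-36) + 1165 = 7*(⅓)*(-1/36)*2 + 1165 = -7/54 + 1165 = 62903/54)
1/(a(-3116) + 6530121) = 1/(62903/54 + 6530121) = 1/(352689437/54) = 54/352689437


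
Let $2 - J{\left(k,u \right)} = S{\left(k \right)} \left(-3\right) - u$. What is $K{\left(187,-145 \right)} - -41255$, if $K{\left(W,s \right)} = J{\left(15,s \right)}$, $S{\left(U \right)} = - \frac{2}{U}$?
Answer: $\frac{205558}{5} \approx 41112.0$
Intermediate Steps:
$J{\left(k,u \right)} = 2 + u - \frac{6}{k}$ ($J{\left(k,u \right)} = 2 - \left(- \frac{2}{k} \left(-3\right) - u\right) = 2 - \left(\frac{6}{k} - u\right) = 2 - \left(- u + \frac{6}{k}\right) = 2 + \left(u - \frac{6}{k}\right) = 2 + u - \frac{6}{k}$)
$K{\left(W,s \right)} = \frac{8}{5} + s$ ($K{\left(W,s \right)} = 2 + s - \frac{6}{15} = 2 + s - \frac{2}{5} = \frac{8}{5} + s$)
$K{\left(187,-145 \right)} - -41255 = \left(\frac{8}{5} - 145\right) - -41255 = - \frac{717}{5} + 41255 = \frac{205558}{5}$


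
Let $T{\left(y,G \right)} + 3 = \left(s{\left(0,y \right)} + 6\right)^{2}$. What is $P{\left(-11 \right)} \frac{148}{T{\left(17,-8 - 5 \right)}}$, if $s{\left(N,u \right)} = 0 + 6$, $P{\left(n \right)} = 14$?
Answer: $\frac{2072}{141} \approx 14.695$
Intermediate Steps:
$s{\left(N,u \right)} = 6$
$T{\left(y,G \right)} = 141$ ($T{\left(y,G \right)} = -3 + \left(6 + 6\right)^{2} = -3 + 12^{2} = -3 + 144 = 141$)
$P{\left(-11 \right)} \frac{148}{T{\left(17,-8 - 5 \right)}} = 14 \cdot \frac{148}{141} = \frac{2072}{141}$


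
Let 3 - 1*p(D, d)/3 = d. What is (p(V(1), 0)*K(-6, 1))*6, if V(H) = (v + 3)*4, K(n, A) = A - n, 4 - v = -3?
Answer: 378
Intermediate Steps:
v = 7 (v = 4 - 1*(-3) = 4 + 3 = 7)
V(H) = 40 (V(H) = (7 + 3)*4 = 10*4 = 40)
p(D, d) = 9 - 3*d
(p(V(1), 0)*K(-6, 1))*6 = ((9 - 3*0)*(1 - 1*(-6)))*6 = ((9 + 0)*(1 + 6))*6 = (9*7)*6 = 63*6 = 378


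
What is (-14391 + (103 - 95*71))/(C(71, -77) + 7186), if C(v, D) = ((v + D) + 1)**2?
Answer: -21033/7211 ≈ -2.9168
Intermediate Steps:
C(v, D) = (1 + D + v)**2 (C(v, D) = ((D + v) + 1)**2 = (1 + D + v)**2)
(-14391 + (103 - 95*71))/(C(71, -77) + 7186) = (-14391 + (103 - 95*71))/((1 - 77 + 71)**2 + 7186) = (-14391 + (103 - 6745))/((-5)**2 + 7186) = (-14391 - 6642)/(25 + 7186) = -21033/7211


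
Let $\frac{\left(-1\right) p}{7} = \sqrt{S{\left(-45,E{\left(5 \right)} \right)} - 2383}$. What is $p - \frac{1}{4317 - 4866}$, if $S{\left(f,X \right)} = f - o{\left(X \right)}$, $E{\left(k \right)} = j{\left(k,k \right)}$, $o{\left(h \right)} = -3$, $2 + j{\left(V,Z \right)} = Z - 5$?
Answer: $\frac{1}{549} - 35 i \sqrt{97} \approx 0.0018215 - 344.71 i$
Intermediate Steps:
$j{\left(V,Z \right)} = -7 + Z$ ($j{\left(V,Z \right)} = -2 + \left(Z - 5\right) = -2 + \left(-5 + Z\right) = -7 + Z$)
$E{\left(k \right)} = -7 + k$
$S{\left(f,X \right)} = 3 + f$ ($S{\left(f,X \right)} = f - -3 = f + 3 = 3 + f$)
$p = - 35 i \sqrt{97}$ ($p = - 7 \sqrt{\left(3 - 45\right) - 2383} = - 7 \sqrt{-42 - 2383} = - 7 \sqrt{-2425} = - 7 \cdot 5 i \sqrt{97} = - 35 i \sqrt{97} \approx - 344.71 i$)
$p - \frac{1}{4317 - 4866} = - 35 i \sqrt{97} - \frac{1}{4317 - 4866} = - 35 i \sqrt{97} - \frac{1}{-549} = - 35 i \sqrt{97} - - \frac{1}{549} = - 35 i \sqrt{97} + \frac{1}{549} = \frac{1}{549} - 35 i \sqrt{97}$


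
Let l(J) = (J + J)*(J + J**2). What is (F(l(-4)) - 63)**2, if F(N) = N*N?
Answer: 83777409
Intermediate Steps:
l(J) = 2*J*(J + J**2) (l(J) = (2*J)*(J + J**2) = 2*J*(J + J**2))
F(N) = N**2
(F(l(-4)) - 63)**2 = ((2*(-4)**2*(1 - 4))**2 - 63)**2 = ((2*16*(-3))**2 - 63)**2 = ((-96)**2 - 63)**2 = (9216 - 63)**2 = 9153**2 = 83777409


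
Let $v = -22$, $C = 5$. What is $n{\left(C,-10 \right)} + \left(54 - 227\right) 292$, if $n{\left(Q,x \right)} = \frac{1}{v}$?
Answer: $- \frac{1111353}{22} \approx -50516.0$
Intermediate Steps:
$n{\left(Q,x \right)} = - \frac{1}{22}$ ($n{\left(Q,x \right)} = \frac{1}{-22} = - \frac{1}{22}$)
$n{\left(C,-10 \right)} + \left(54 - 227\right) 292 = - \frac{1}{22} + \left(54 - 227\right) 292 = - \frac{1}{22} - 50516 = - \frac{1111353}{22}$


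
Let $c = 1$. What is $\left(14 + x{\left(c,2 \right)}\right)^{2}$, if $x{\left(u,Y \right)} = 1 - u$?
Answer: $196$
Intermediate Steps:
$\left(14 + x{\left(c,2 \right)}\right)^{2} = \left(14 + \left(1 - 1\right)\right)^{2} = \left(14 + 0\right)^{2} = 14^{2} = 196$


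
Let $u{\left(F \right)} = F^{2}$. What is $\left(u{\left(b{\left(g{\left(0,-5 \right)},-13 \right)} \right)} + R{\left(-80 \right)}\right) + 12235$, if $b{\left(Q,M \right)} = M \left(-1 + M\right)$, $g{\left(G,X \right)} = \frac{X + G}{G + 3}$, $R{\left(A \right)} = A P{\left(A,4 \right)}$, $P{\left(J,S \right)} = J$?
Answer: $51759$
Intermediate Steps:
$R{\left(A \right)} = A^{2}$ ($R{\left(A \right)} = A A = A^{2}$)
$g{\left(G,X \right)} = \frac{G + X}{3 + G}$
$\left(u{\left(b{\left(g{\left(0,-5 \right)},-13 \right)} \right)} + R{\left(-80 \right)}\right) + 12235 = \left(\left(- 13 \left(-1 - 13\right)\right)^{2} + \left(-80\right)^{2}\right) + 12235 = \left(\left(\left(-13\right) \left(-14\right)\right)^{2} + 6400\right) + 12235 = \left(182^{2} + 6400\right) + 12235 = \left(33124 + 6400\right) + 12235 = 39524 + 12235 = 51759$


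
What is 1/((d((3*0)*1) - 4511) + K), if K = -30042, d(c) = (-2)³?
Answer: -1/34561 ≈ -2.8934e-5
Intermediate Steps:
d(c) = -8
1/((d((3*0)*1) - 4511) + K) = 1/((-8 - 4511) - 30042) = 1/(-4519 - 30042) = 1/(-34561) = -1/34561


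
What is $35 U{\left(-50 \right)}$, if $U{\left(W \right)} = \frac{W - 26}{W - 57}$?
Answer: $\frac{2660}{107} \approx 24.86$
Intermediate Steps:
$U{\left(W \right)} = \frac{-26 + W}{-57 + W}$
$35 U{\left(-50 \right)} = 35 \frac{-26 - 50}{-57 - 50} = 35 \frac{1}{-107} \left(-76\right) = 35 \left(\left(- \frac{1}{107}\right) \left(-76\right)\right) = 35 \cdot \frac{76}{107} = \frac{2660}{107}$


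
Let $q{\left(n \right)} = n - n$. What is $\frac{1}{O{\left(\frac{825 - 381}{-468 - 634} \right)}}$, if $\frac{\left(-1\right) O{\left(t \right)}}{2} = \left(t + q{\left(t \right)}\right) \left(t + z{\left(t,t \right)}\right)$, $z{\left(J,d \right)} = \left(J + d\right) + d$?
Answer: $- \frac{303601}{394272} \approx -0.77003$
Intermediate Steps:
$q{\left(n \right)} = 0$
$z{\left(J,d \right)} = J + 2 d$
$O{\left(t \right)} = - 8 t^{2}$ ($O{\left(t \right)} = - 2 \left(t + 0\right) \left(t + \left(t + 2 t\right)\right) = - 2 t \left(t + 3 t\right) = - 2 t 4 t = - 2 \cdot 4 t^{2} = - 8 t^{2}$)
$\frac{1}{O{\left(\frac{825 - 381}{-468 - 634} \right)}} = \frac{1}{\left(-8\right) \left(\frac{825 - 381}{-468 - 634}\right)^{2}} = \frac{1}{\left(-8\right) \left(\frac{444}{-1102}\right)^{2}} = \frac{1}{\left(-8\right) \left(444 \left(- \frac{1}{1102}\right)\right)^{2}} = \frac{1}{\left(-8\right) \left(- \frac{222}{551}\right)^{2}} = \frac{1}{\left(-8\right) \frac{49284}{303601}} = \frac{1}{- \frac{394272}{303601}} = - \frac{303601}{394272}$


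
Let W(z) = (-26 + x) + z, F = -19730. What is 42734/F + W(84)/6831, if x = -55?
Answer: -48642794/22462605 ≈ -2.1655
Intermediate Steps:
W(z) = -81 + z (W(z) = (-26 - 55) + z = -81 + z)
42734/F + W(84)/6831 = 42734/(-19730) + (-81 + 84)/6831 = 42734*(-1/19730) + 3*(1/6831) = -21367/9865 + 1/2277 = -48642794/22462605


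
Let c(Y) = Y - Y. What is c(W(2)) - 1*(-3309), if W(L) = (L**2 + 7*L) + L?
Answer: 3309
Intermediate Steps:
W(L) = L**2 + 8*L
c(Y) = 0
c(W(2)) - 1*(-3309) = 0 - 1*(-3309) = 0 + 3309 = 3309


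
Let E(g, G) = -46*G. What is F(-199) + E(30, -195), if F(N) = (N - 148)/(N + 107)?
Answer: 825587/92 ≈ 8973.8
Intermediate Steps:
F(N) = (-148 + N)/(107 + N)
F(-199) + E(30, -195) = (-148 - 199)/(107 - 199) - 46*(-195) = -347/(-92) + 8970 = -1/92*(-347) + 8970 = 347/92 + 8970 = 825587/92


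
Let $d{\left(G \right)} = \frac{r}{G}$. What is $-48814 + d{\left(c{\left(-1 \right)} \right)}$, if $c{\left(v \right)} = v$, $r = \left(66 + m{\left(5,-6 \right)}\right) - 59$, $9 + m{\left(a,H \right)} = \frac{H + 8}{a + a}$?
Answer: $- \frac{244061}{5} \approx -48812.0$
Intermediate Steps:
$m{\left(a,H \right)} = -9 + \frac{8 + H}{2 a}$ ($m{\left(a,H \right)} = -9 + \frac{H + 8}{a + a} = -9 + \frac{8 + H}{2 a}$)
$r = - \frac{9}{5}$ ($r = \left(66 + \frac{8 - 6 - 90}{2 \cdot 5}\right) - 59 = \left(66 + \frac{1}{2} \cdot \frac{1}{5} \left(8 - 6 - 90\right)\right) - 59 = \left(66 + \frac{1}{2} \cdot \frac{1}{5} \left(-88\right)\right) - 59 = \left(66 - \frac{44}{5}\right) - 59 = \frac{286}{5} - 59 = - \frac{9}{5} \approx -1.8$)
$d{\left(G \right)} = - \frac{9}{5 G}$
$-48814 + d{\left(c{\left(-1 \right)} \right)} = -48814 - \frac{9}{5 \left(-1\right)} = -48814 - - \frac{9}{5} = -48814 + \frac{9}{5} = - \frac{244061}{5}$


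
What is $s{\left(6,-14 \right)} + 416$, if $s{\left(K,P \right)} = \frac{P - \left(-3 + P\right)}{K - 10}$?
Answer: $\frac{1661}{4} \approx 415.25$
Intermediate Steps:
$s{\left(K,P \right)} = \frac{3}{-10 + K}$
$s{\left(6,-14 \right)} + 416 = \frac{3}{-10 + 6} + 416 = \frac{3}{-4} + 416 = 3 \left(- \frac{1}{4}\right) + 416 = - \frac{3}{4} + 416 = \frac{1661}{4}$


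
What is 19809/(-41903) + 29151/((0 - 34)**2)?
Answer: 1198615149/48439868 ≈ 24.744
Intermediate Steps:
19809/(-41903) + 29151/((0 - 34)**2) = 19809*(-1/41903) + 29151/((-34)**2) = -19809/41903 + 29151/1156 = 1198615149/48439868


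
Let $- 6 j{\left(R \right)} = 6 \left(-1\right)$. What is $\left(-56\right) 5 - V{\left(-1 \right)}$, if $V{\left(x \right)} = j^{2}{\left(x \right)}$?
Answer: $-281$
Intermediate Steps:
$j{\left(R \right)} = 1$ ($j{\left(R \right)} = - \frac{6 \left(-1\right)}{6} = \left(- \frac{1}{6}\right) \left(-6\right) = 1$)
$V{\left(x \right)} = 1$ ($V{\left(x \right)} = 1^{2} = 1$)
$\left(-56\right) 5 - V{\left(-1 \right)} = \left(-56\right) 5 - 1 = -280 - 1 = -281$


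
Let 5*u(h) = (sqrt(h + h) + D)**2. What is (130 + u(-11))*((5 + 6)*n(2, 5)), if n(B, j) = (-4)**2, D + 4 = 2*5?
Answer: 116864/5 + 2112*I*sqrt(22)/5 ≈ 23373.0 + 1981.2*I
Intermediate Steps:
D = 6 (D = -4 + 2*5 = -4 + 10 = 6)
n(B, j) = 16
u(h) = (6 + sqrt(2)*sqrt(h))**2/5 (u(h) = (sqrt(h + h) + 6)**2/5 = (sqrt(2*h) + 6)**2/5 = (sqrt(2)*sqrt(h) + 6)**2/5 = (6 + sqrt(2)*sqrt(h))**2/5)
(130 + u(-11))*((5 + 6)*n(2, 5)) = (130 + (6 + sqrt(2)*sqrt(-11))**2/5)*((5 + 6)*16) = (130 + (6 + sqrt(2)*(I*sqrt(11)))**2/5)*(11*16) = (130 + (6 + I*sqrt(22))**2/5)*176 = 22880 + 176*(6 + I*sqrt(22))**2/5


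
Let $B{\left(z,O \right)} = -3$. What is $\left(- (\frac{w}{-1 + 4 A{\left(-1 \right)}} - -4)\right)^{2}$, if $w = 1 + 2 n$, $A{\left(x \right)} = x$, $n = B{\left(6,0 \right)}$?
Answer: $25$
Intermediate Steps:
$n = -3$
$w = -5$ ($w = 1 + 2 \left(-3\right) = 1 - 6 = -5$)
$\left(- (\frac{w}{-1 + 4 A{\left(-1 \right)}} - -4)\right)^{2} = \left(- (- \frac{5}{-1 + 4 \left(-1\right)} - -4)\right)^{2} = \left(- (- \frac{5}{-1 - 4} + 4)\right)^{2} = \left(- (- \frac{5}{-5} + 4)\right)^{2} = \left(- (\left(-5\right) \left(- \frac{1}{5}\right) + 4)\right)^{2} = \left(- (1 + 4)\right)^{2} = \left(\left(-1\right) 5\right)^{2} = \left(-5\right)^{2} = 25$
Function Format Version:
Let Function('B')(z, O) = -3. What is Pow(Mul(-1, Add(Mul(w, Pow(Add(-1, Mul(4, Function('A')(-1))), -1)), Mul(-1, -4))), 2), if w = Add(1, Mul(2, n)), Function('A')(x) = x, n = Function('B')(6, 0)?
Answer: 25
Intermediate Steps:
n = -3
w = -5 (w = Add(1, Mul(2, -3)) = Add(1, -6) = -5)
Pow(Mul(-1, Add(Mul(w, Pow(Add(-1, Mul(4, Function('A')(-1))), -1)), Mul(-1, -4))), 2) = Pow(Mul(-1, Add(Mul(-5, Pow(Add(-1, Mul(4, -1)), -1)), Mul(-1, -4))), 2) = Pow(Mul(-1, Add(Mul(-5, Pow(Add(-1, -4), -1)), 4)), 2) = Pow(Mul(-1, Add(Mul(-5, Pow(-5, -1)), 4)), 2) = Pow(Mul(-1, Add(Mul(-5, Rational(-1, 5)), 4)), 2) = Pow(Mul(-1, Add(1, 4)), 2) = Pow(Mul(-1, 5), 2) = Pow(-5, 2) = 25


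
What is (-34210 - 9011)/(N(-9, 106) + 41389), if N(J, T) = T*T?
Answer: -43221/52625 ≈ -0.82130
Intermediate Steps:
N(J, T) = T²
(-34210 - 9011)/(N(-9, 106) + 41389) = (-34210 - 9011)/(106² + 41389) = -43221/(11236 + 41389) = -43221/52625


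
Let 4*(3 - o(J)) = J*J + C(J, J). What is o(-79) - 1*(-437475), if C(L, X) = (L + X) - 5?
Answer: 871917/2 ≈ 4.3596e+5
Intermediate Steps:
C(L, X) = -5 + L + X
o(J) = 17/4 - J/2 - J**2/4 (o(J) = 3 - (J*J + (-5 + J + J))/4 = 3 - (J**2 + (-5 + 2*J))/4 = 3 - (-5 + J**2 + 2*J)/4 = 3 + (5/4 - J/2 - J**2/4) = 17/4 - J/2 - J**2/4)
o(-79) - 1*(-437475) = (17/4 - 1/2*(-79) - 1/4*(-79)**2) - 1*(-437475) = (17/4 + 79/2 - 1/4*6241) + 437475 = (17/4 + 79/2 - 6241/4) + 437475 = -3033/2 + 437475 = 871917/2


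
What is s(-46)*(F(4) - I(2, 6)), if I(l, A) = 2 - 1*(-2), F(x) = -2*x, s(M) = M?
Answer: 552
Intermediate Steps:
I(l, A) = 4 (I(l, A) = 2 + 2 = 4)
s(-46)*(F(4) - I(2, 6)) = -46*(-2*4 - 1*4) = -46*(-8 - 4) = -46*(-12) = 552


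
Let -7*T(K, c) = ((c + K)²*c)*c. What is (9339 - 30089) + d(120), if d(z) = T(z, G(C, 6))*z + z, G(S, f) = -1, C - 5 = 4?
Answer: -263390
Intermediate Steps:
C = 9 (C = 5 + 4 = 9)
T(K, c) = -c²*(K + c)²/7 (T(K, c) = -(c + K)²*c*c/7 = -(K + c)²*c*c/7 = -c*(K + c)²*c/7 = -c²*(K + c)²/7)
d(z) = z - z*(-1 + z)²/7 (d(z) = (-⅐*(-1)²*(z - 1)²)*z + z = (-⅐*1*(-1 + z)²)*z + z = (-(-1 + z)²/7)*z + z = -z*(-1 + z)²/7 + z = z - z*(-1 + z)²/7)
(9339 - 30089) + d(120) = (9339 - 30089) + (120 - ⅐*120*(-1 + 120)²) = -20750 + (120 - ⅐*120*119²) = -20750 + (120 - ⅐*120*14161) = -20750 + (120 - 242760) = -20750 - 242640 = -263390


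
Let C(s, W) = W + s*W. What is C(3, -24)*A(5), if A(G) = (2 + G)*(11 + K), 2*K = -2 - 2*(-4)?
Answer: -9408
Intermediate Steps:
K = 3 (K = (-2 - 2*(-4))/2 = (-2 + 8)/2 = (1/2)*6 = 3)
A(G) = 28 + 14*G (A(G) = (2 + G)*(11 + 3) = (2 + G)*14 = 28 + 14*G)
C(s, W) = W + W*s
C(3, -24)*A(5) = (-24*(1 + 3))*(28 + 14*5) = (-24*4)*(28 + 70) = -96*98 = -9408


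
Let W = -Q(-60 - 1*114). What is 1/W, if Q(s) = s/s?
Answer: -1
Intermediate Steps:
Q(s) = 1
W = -1 (W = -1*1 = -1)
1/W = 1/(-1) = -1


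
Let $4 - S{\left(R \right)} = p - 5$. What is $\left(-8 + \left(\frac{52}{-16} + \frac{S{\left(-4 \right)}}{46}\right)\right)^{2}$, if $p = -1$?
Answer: $\frac{1030225}{8464} \approx 121.72$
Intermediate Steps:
$S{\left(R \right)} = 10$ ($S{\left(R \right)} = 4 - \left(-1 - 5\right) = 4 - -6 = 4 + 6 = 10$)
$\left(-8 + \left(\frac{52}{-16} + \frac{S{\left(-4 \right)}}{46}\right)\right)^{2} = \left(-8 + \left(\frac{52}{-16} + \frac{10}{46}\right)\right)^{2} = \left(-8 + \left(52 \left(- \frac{1}{16}\right) + 10 \cdot \frac{1}{46}\right)\right)^{2} = \left(-8 + \left(- \frac{13}{4} + \frac{5}{23}\right)\right)^{2} = \left(-8 - \frac{279}{92}\right)^{2} = \left(- \frac{1015}{92}\right)^{2} = \frac{1030225}{8464}$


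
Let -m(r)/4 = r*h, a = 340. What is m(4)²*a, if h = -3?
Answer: 783360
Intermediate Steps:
m(r) = 12*r (m(r) = -4*r*(-3) = -(-12)*r = 12*r)
m(4)²*a = (12*4)²*340 = 48²*340 = 2304*340 = 783360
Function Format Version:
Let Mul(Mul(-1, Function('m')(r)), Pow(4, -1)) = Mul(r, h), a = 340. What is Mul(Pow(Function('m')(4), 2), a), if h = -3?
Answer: 783360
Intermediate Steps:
Function('m')(r) = Mul(12, r) (Function('m')(r) = Mul(-4, Mul(r, -3)) = Mul(-4, Mul(-3, r)) = Mul(12, r))
Mul(Pow(Function('m')(4), 2), a) = Mul(Pow(Mul(12, 4), 2), 340) = Mul(Pow(48, 2), 340) = Mul(2304, 340) = 783360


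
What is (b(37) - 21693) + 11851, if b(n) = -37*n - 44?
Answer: -11255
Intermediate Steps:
b(n) = -44 - 37*n
(b(37) - 21693) + 11851 = ((-44 - 37*37) - 21693) + 11851 = ((-44 - 1369) - 21693) + 11851 = (-1413 - 21693) + 11851 = -23106 + 11851 = -11255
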